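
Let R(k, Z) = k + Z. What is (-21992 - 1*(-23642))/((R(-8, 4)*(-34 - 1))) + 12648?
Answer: 177237/14 ≈ 12660.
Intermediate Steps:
R(k, Z) = Z + k
(-21992 - 1*(-23642))/((R(-8, 4)*(-34 - 1))) + 12648 = (-21992 - 1*(-23642))/(((4 - 8)*(-34 - 1))) + 12648 = (-21992 + 23642)/((-4*(-35))) + 12648 = 1650/140 + 12648 = 1650*(1/140) + 12648 = 165/14 + 12648 = 177237/14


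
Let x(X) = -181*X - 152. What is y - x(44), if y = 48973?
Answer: 57089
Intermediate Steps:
x(X) = -152 - 181*X
y - x(44) = 48973 - (-152 - 181*44) = 48973 - (-152 - 7964) = 48973 - 1*(-8116) = 48973 + 8116 = 57089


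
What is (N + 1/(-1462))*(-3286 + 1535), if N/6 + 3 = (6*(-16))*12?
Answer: 1043561083/86 ≈ 1.2134e+7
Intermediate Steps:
N = -6930 (N = -18 + 6*((6*(-16))*12) = -18 + 6*(-96*12) = -18 + 6*(-1152) = -18 - 6912 = -6930)
(N + 1/(-1462))*(-3286 + 1535) = (-6930 + 1/(-1462))*(-3286 + 1535) = (-6930 - 1/1462)*(-1751) = -10131661/1462*(-1751) = 1043561083/86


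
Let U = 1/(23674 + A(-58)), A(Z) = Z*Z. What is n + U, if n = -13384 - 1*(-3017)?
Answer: -280302945/27038 ≈ -10367.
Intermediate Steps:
n = -10367 (n = -13384 + 3017 = -10367)
A(Z) = Z**2
U = 1/27038 (U = 1/(23674 + (-58)**2) = 1/(23674 + 3364) = 1/27038 ≈ 3.6985e-5)
n + U = -10367 + 1/27038 = -280302945/27038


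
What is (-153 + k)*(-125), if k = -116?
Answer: 33625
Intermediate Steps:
(-153 + k)*(-125) = (-153 - 116)*(-125) = -269*(-125) = 33625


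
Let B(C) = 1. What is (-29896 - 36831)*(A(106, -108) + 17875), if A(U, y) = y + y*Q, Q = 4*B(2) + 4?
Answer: -1127886481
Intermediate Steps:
Q = 8 (Q = 4*1 + 4 = 4 + 4 = 8)
A(U, y) = 9*y (A(U, y) = y + y*8 = y + 8*y = 9*y)
(-29896 - 36831)*(A(106, -108) + 17875) = (-29896 - 36831)*(9*(-108) + 17875) = -66727*(-972 + 17875) = -66727*16903 = -1127886481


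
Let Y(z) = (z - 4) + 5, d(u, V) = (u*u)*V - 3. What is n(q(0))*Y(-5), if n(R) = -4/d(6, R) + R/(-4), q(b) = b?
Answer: -16/3 ≈ -5.3333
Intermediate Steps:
d(u, V) = -3 + V*u**2 (d(u, V) = u**2*V - 3 = V*u**2 - 3 = -3 + V*u**2)
Y(z) = 1 + z (Y(z) = (-4 + z) + 5 = 1 + z)
n(R) = -4/(-3 + 36*R) - R/4 (n(R) = -4/(-3 + R*6**2) + R/(-4) = -4/(-3 + R*36) + R*(-1/4) = -4/(-3 + 36*R) - R/4)
n(q(0))*Y(-5) = ((-16 - 36*0**2 + 3*0)/(12*(-1 + 12*0)))*(1 - 5) = ((-16 - 36*0 + 0)/(12*(-1 + 0)))*(-4) = ((1/12)*(-16 + 0 + 0)/(-1))*(-4) = ((1/12)*(-1)*(-16))*(-4) = (4/3)*(-4) = -16/3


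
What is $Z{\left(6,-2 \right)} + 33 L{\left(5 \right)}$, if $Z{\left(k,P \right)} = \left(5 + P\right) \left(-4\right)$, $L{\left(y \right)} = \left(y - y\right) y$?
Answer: $-12$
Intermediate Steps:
$L{\left(y \right)} = 0$ ($L{\left(y \right)} = 0 y = 0$)
$Z{\left(k,P \right)} = -20 - 4 P$
$Z{\left(6,-2 \right)} + 33 L{\left(5 \right)} = \left(-20 - -8\right) + 33 \cdot 0 = \left(-20 + 8\right) + 0 = -12 + 0 = -12$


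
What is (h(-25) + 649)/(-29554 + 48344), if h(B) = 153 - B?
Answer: 827/18790 ≈ 0.044013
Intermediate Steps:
(h(-25) + 649)/(-29554 + 48344) = ((153 - 1*(-25)) + 649)/(-29554 + 48344) = ((153 + 25) + 649)/18790 = (178 + 649)*(1/18790) = 827*(1/18790) = 827/18790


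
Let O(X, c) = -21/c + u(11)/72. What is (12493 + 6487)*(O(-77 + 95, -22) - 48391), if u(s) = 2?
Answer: -90925811015/99 ≈ -9.1844e+8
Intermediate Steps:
O(X, c) = 1/36 - 21/c (O(X, c) = -21/c + 2/72 = -21/c + 2*(1/72) = -21/c + 1/36 = 1/36 - 21/c)
(12493 + 6487)*(O(-77 + 95, -22) - 48391) = (12493 + 6487)*((1/36)*(-756 - 22)/(-22) - 48391) = 18980*((1/36)*(-1/22)*(-778) - 48391) = 18980*(389/396 - 48391) = 18980*(-19162447/396) = -90925811015/99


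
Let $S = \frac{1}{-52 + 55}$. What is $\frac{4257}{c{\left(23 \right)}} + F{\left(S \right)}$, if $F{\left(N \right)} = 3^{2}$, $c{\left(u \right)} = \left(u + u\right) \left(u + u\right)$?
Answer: $\frac{23301}{2116} \approx 11.012$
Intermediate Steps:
$c{\left(u \right)} = 4 u^{2}$ ($c{\left(u \right)} = 2 u 2 u = 4 u^{2}$)
$S = \frac{1}{3} \approx 0.33333$
$F{\left(N \right)} = 9$
$\frac{4257}{c{\left(23 \right)}} + F{\left(S \right)} = \frac{4257}{4 \cdot 23^{2}} + 9 = \frac{4257}{4 \cdot 529} + 9 = \frac{4257}{2116} + 9 = \frac{23301}{2116}$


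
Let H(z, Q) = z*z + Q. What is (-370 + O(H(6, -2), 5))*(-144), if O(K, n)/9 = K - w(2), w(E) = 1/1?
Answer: 10512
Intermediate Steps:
w(E) = 1
H(z, Q) = Q + z**2 (H(z, Q) = z**2 + Q = Q + z**2)
O(K, n) = -9 + 9*K (O(K, n) = 9*(K - 1*1) = 9*(K - 1) = 9*(-1 + K) = -9 + 9*K)
(-370 + O(H(6, -2), 5))*(-144) = (-370 + (-9 + 9*(-2 + 6**2)))*(-144) = (-370 + (-9 + 9*(-2 + 36)))*(-144) = (-370 + (-9 + 9*34))*(-144) = (-370 + (-9 + 306))*(-144) = (-370 + 297)*(-144) = -73*(-144) = 10512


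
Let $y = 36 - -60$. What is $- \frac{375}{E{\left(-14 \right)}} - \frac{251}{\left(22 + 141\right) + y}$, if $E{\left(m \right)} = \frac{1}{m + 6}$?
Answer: $\frac{776749}{259} \approx 2999.0$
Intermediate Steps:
$y = 96$ ($y = 36 + 60 = 96$)
$E{\left(m \right)} = \frac{1}{6 + m}$
$- \frac{375}{E{\left(-14 \right)}} - \frac{251}{\left(22 + 141\right) + y} = - \frac{375}{\frac{1}{6 - 14}} - \frac{251}{\left(22 + 141\right) + 96} = - \frac{375}{\frac{1}{-8}} - \frac{251}{163 + 96} = - \frac{375}{- \frac{1}{8}} - \frac{251}{259} = \left(-375\right) \left(-8\right) - \frac{251}{259} = 3000 - \frac{251}{259} = \frac{776749}{259}$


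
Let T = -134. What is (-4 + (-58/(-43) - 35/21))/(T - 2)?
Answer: 557/17544 ≈ 0.031749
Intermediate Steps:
(-4 + (-58/(-43) - 35/21))/(T - 2) = (-4 + (-58/(-43) - 35/21))/(-134 - 2) = (-4 + (-58*(-1/43) - 35*1/21))/(-136) = (-4 + (58/43 - 5/3))*(-1/136) = (-4 - 41/129)*(-1/136) = -557/129*(-1/136) = 557/17544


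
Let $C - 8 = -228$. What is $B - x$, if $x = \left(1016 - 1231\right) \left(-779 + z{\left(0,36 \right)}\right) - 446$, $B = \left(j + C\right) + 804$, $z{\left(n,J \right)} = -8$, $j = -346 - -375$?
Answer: $-168146$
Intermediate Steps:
$C = -220$ ($C = 8 - 228 = -220$)
$j = 29$ ($j = -346 + 375 = 29$)
$B = 613$ ($B = \left(29 - 220\right) + 804 = -191 + 804 = 613$)
$x = 168759$ ($x = \left(1016 - 1231\right) \left(-779 - 8\right) - 446 = \left(-215\right) \left(-787\right) - 446 = 169205 - 446 = 168759$)
$B - x = 613 - 168759 = -168146$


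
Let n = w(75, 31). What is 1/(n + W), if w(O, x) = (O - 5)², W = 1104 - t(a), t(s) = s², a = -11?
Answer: 1/5883 ≈ 0.00016998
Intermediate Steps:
W = 983 (W = 1104 - 1*(-11)² = 1104 - 1*121 = 1104 - 121 = 983)
w(O, x) = (-5 + O)²
n = 4900 (n = (-5 + 75)² = 70² = 4900)
1/(n + W) = 1/(4900 + 983) = 1/5883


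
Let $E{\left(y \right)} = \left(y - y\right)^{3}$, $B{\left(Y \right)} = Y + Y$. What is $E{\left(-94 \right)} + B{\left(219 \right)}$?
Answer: $438$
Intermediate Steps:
$B{\left(Y \right)} = 2 Y$
$E{\left(y \right)} = 0$ ($E{\left(y \right)} = 0^{3} = 0$)
$E{\left(-94 \right)} + B{\left(219 \right)} = 0 + 2 \cdot 219 = 0 + 438 = 438$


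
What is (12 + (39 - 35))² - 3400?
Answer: -3144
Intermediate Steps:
(12 + (39 - 35))² - 3400 = (12 + 4)² - 3400 = 16² - 3400 = 256 - 3400 = -3144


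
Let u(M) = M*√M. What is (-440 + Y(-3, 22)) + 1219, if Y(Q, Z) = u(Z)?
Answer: 779 + 22*√22 ≈ 882.19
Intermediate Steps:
u(M) = M^(3/2)
Y(Q, Z) = Z^(3/2)
(-440 + Y(-3, 22)) + 1219 = (-440 + 22^(3/2)) + 1219 = (-440 + 22*√22) + 1219 = 779 + 22*√22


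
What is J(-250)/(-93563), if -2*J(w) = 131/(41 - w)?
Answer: 131/54453666 ≈ 2.4057e-6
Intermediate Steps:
J(w) = -131/(2*(41 - w))
J(-250)/(-93563) = (131/(2*(-41 - 250)))/(-93563) = ((131/2)/(-291))*(-1/93563) = ((131/2)*(-1/291))*(-1/93563) = -131/582*(-1/93563) = 131/54453666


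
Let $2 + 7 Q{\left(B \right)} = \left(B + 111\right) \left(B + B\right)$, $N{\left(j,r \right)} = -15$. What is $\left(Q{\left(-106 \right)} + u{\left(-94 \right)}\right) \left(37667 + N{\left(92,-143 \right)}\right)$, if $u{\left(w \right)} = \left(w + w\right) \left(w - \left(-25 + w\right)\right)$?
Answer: $- \frac{1278737224}{7} \approx -1.8268 \cdot 10^{8}$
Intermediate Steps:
$u{\left(w \right)} = 50 w$ ($u{\left(w \right)} = 2 w 25 = 50 w$)
$Q{\left(B \right)} = - \frac{2}{7} + \frac{2 B \left(111 + B\right)}{7}$ ($Q{\left(B \right)} = - \frac{2}{7} + \frac{\left(B + 111\right) \left(B + B\right)}{7} = - \frac{2}{7} + \frac{\left(111 + B\right) 2 B}{7} = - \frac{2}{7} + \frac{2 B \left(111 + B\right)}{7}$)
$\left(Q{\left(-106 \right)} + u{\left(-94 \right)}\right) \left(37667 + N{\left(92,-143 \right)}\right) = \left(\left(- \frac{2}{7} + \frac{2 \left(-106\right)^{2}}{7} + \frac{222}{7} \left(-106\right)\right) + 50 \left(-94\right)\right) \left(37667 - 15\right) = \left(\left(- \frac{2}{7} + \frac{2}{7} \cdot 11236 - \frac{23532}{7}\right) - 4700\right) 37652 = \left(\left(- \frac{2}{7} + \frac{22472}{7} - \frac{23532}{7}\right) - 4700\right) 37652 = \left(- \frac{1062}{7} - 4700\right) 37652 = \left(- \frac{33962}{7}\right) 37652 = - \frac{1278737224}{7}$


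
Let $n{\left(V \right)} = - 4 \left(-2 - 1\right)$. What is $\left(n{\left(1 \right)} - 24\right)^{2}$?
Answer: $144$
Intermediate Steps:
$n{\left(V \right)} = 12$ ($n{\left(V \right)} = \left(-4\right) \left(-3\right) = 12$)
$\left(n{\left(1 \right)} - 24\right)^{2} = \left(12 - 24\right)^{2} = \left(-12\right)^{2} = 144$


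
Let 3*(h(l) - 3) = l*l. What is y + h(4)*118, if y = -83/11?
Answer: 32201/33 ≈ 975.79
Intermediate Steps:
y = -83/11 (y = -83*1/11 = -83/11 ≈ -7.5455)
h(l) = 3 + l**2/3 (h(l) = 3 + (l*l)/3 = 3 + l**2/3)
y + h(4)*118 = -83/11 + (3 + (1/3)*4**2)*118 = -83/11 + (3 + (1/3)*16)*118 = -83/11 + (3 + 16/3)*118 = -83/11 + (25/3)*118 = -83/11 + 2950/3 = 32201/33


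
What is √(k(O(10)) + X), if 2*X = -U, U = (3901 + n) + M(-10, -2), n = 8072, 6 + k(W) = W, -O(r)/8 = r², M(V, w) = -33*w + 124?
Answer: 5*I*√1102/2 ≈ 82.991*I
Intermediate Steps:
M(V, w) = 124 - 33*w
O(r) = -8*r²
k(W) = -6 + W
U = 12163 (U = (3901 + 8072) + (124 - 33*(-2)) = 11973 + (124 + 66) = 11973 + 190 = 12163)
X = -12163/2 (X = (-1*12163)/2 = (½)*(-12163) = -12163/2 ≈ -6081.5)
√(k(O(10)) + X) = √((-6 - 8*10²) - 12163/2) = √((-6 - 8*100) - 12163/2) = √((-6 - 800) - 12163/2) = √(-806 - 12163/2) = √(-13775/2) = 5*I*√1102/2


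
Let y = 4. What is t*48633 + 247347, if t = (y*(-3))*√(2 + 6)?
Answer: 247347 - 1167192*√2 ≈ -1.4033e+6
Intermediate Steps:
t = -24*√2 (t = (4*(-3))*√(2 + 6) = -24*√2 ≈ -33.941)
t*48633 + 247347 = -24*√2*48633 + 247347 = -1167192*√2 + 247347 = 247347 - 1167192*√2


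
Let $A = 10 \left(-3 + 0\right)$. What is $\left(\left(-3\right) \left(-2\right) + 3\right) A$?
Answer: $-270$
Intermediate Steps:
$A = -30$ ($A = 10 \left(-3\right) = -30$)
$\left(\left(-3\right) \left(-2\right) + 3\right) A = \left(\left(-3\right) \left(-2\right) + 3\right) \left(-30\right) = \left(6 + 3\right) \left(-30\right) = 9 \left(-30\right) = -270$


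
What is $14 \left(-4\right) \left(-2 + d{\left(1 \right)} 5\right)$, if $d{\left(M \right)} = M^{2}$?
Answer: $-168$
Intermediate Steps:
$14 \left(-4\right) \left(-2 + d{\left(1 \right)} 5\right) = 14 \left(-4\right) \left(-2 + 1^{2} \cdot 5\right) = - 56 \left(-2 + 1 \cdot 5\right) = - 56 \left(-2 + 5\right) = \left(-56\right) 3 = -168$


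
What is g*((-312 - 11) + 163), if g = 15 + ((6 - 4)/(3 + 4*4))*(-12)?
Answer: -41760/19 ≈ -2197.9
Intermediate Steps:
g = 261/19 (g = 15 + (2/(3 + 16))*(-12) = 15 + (2/19)*(-12) = 15 - 24/19 = 261/19 ≈ 13.737)
g*((-312 - 11) + 163) = 261*((-312 - 11) + 163)/19 = 261*(-323 + 163)/19 = (261/19)*(-160) = -41760/19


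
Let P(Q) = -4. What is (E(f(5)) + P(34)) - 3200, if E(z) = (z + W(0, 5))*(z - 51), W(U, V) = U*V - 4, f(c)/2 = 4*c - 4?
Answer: -3736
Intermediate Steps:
f(c) = -8 + 8*c (f(c) = 2*(4*c - 4) = 2*(-4 + 4*c) = -8 + 8*c)
W(U, V) = -4 + U*V
E(z) = (-51 + z)*(-4 + z) (E(z) = (z + (-4 + 0*5))*(z - 51) = (z + (-4 + 0))*(-51 + z) = (z - 4)*(-51 + z) = (-4 + z)*(-51 + z) = (-51 + z)*(-4 + z))
(E(f(5)) + P(34)) - 3200 = ((204 + (-8 + 8*5)² - 55*(-8 + 8*5)) - 4) - 3200 = ((204 + (-8 + 40)² - 55*(-8 + 40)) - 4) - 3200 = ((204 + 32² - 55*32) - 4) - 3200 = ((204 + 1024 - 1760) - 4) - 3200 = (-532 - 4) - 3200 = -536 - 3200 = -3736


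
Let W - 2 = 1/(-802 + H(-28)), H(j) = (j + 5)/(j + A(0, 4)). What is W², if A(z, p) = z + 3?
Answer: 1602320841/401080729 ≈ 3.9950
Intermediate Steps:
A(z, p) = 3 + z
H(j) = (5 + j)/(3 + j) (H(j) = (j + 5)/(j + (3 + 0)) = (5 + j)/(j + 3) = (5 + j)/(3 + j))
W = 40029/20027 (W = 2 + 1/(-802 + (5 - 28)/(3 - 28)) = 2 + 1/(-802 - 23/(-25)) = 2 + 1/(-802 - 1/25*(-23)) = 2 + 1/(-802 + 23/25) = 2 + 1/(-20027/25) = 2 - 25/20027 = 40029/20027 ≈ 1.9988)
W² = (40029/20027)² = 1602320841/401080729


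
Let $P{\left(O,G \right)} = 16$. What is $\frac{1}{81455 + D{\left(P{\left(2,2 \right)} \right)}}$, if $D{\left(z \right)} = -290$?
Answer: $\frac{1}{81165} \approx 1.2321 \cdot 10^{-5}$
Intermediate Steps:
$\frac{1}{81455 + D{\left(P{\left(2,2 \right)} \right)}} = \frac{1}{81455 - 290} = \frac{1}{81165}$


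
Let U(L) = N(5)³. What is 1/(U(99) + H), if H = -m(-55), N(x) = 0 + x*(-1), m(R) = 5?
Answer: -1/130 ≈ -0.0076923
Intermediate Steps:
N(x) = -x (N(x) = 0 - x = -x)
H = -5 (H = -1*5 = -5)
U(L) = -125 (U(L) = (-1*5)³ = (-5)³ = -125)
1/(U(99) + H) = 1/(-125 - 5) = 1/(-130) = -1/130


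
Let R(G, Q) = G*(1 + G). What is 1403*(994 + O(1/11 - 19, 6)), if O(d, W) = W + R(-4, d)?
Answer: 1419836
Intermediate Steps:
O(d, W) = 12 + W (O(d, W) = W - 4*(1 - 4) = W - 4*(-3) = W + 12 = 12 + W)
1403*(994 + O(1/11 - 19, 6)) = 1403*(994 + (12 + 6)) = 1403*(994 + 18) = 1403*1012 = 1419836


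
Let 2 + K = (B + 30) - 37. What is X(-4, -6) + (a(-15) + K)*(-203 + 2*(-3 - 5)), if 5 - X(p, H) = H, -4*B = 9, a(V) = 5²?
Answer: -12001/4 ≈ -3000.3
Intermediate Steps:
a(V) = 25
B = -9/4 (B = -¼*9 = -9/4 ≈ -2.2500)
X(p, H) = 5 - H
K = -45/4 (K = -2 + ((-9/4 + 30) - 37) = -2 + (111/4 - 37) = -2 - 37/4 = -45/4 ≈ -11.250)
X(-4, -6) + (a(-15) + K)*(-203 + 2*(-3 - 5)) = (5 - 1*(-6)) + (25 - 45/4)*(-203 + 2*(-3 - 5)) = (5 + 6) + 55*(-203 + 2*(-8))/4 = 11 + 55*(-203 - 16)/4 = 11 + (55/4)*(-219) = 11 - 12045/4 = -12001/4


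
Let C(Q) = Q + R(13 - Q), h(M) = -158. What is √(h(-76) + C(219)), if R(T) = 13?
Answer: √74 ≈ 8.6023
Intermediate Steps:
C(Q) = 13 + Q (C(Q) = Q + 13 = 13 + Q)
√(h(-76) + C(219)) = √(-158 + (13 + 219)) = √(-158 + 232) = √74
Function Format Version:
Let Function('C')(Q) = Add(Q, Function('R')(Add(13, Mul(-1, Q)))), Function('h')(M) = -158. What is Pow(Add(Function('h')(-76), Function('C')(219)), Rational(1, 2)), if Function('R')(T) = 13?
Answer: Pow(74, Rational(1, 2)) ≈ 8.6023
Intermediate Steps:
Function('C')(Q) = Add(13, Q) (Function('C')(Q) = Add(Q, 13) = Add(13, Q))
Pow(Add(Function('h')(-76), Function('C')(219)), Rational(1, 2)) = Pow(Add(-158, Add(13, 219)), Rational(1, 2)) = Pow(Add(-158, 232), Rational(1, 2)) = Pow(74, Rational(1, 2))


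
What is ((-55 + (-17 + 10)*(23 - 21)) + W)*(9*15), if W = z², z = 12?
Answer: 10125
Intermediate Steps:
W = 144 (W = 12² = 144)
((-55 + (-17 + 10)*(23 - 21)) + W)*(9*15) = ((-55 + (-17 + 10)*(23 - 21)) + 144)*(9*15) = ((-55 - 7*2) + 144)*135 = ((-55 - 14) + 144)*135 = (-69 + 144)*135 = 75*135 = 10125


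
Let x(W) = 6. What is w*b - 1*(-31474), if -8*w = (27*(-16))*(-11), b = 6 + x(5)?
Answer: 24346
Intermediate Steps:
b = 12 (b = 6 + 6 = 12)
w = -594 (w = -27*(-16)*(-11)/8 = -(-54)*(-11) = -⅛*4752 = -594)
w*b - 1*(-31474) = -594*12 - 1*(-31474) = -7128 + 31474 = 24346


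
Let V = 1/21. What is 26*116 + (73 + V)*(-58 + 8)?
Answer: -13364/21 ≈ -636.38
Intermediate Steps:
V = 1/21 ≈ 0.047619
26*116 + (73 + V)*(-58 + 8) = 26*116 + (73 + 1/21)*(-58 + 8) = 3016 + (1534/21)*(-50) = 3016 - 76700/21 = -13364/21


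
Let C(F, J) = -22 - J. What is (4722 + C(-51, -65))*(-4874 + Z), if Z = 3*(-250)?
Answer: -26798360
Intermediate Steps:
Z = -750
(4722 + C(-51, -65))*(-4874 + Z) = (4722 + (-22 - 1*(-65)))*(-4874 - 750) = (4722 + (-22 + 65))*(-5624) = (4722 + 43)*(-5624) = 4765*(-5624) = -26798360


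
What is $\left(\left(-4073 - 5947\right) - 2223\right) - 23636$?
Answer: $-35879$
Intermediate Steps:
$\left(\left(-4073 - 5947\right) - 2223\right) - 23636 = \left(-10020 - 2223\right) - 23636 = -12243 - 23636 = -35879$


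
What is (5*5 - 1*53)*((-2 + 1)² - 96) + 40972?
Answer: 43632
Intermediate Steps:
(5*5 - 1*53)*((-2 + 1)² - 96) + 40972 = (25 - 53)*((-1)² - 96) + 40972 = -28*(1 - 96) + 40972 = -28*(-95) + 40972 = 2660 + 40972 = 43632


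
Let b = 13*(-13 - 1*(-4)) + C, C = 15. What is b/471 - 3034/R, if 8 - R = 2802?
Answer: 190671/219329 ≈ 0.86934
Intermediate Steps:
R = -2794 (R = 8 - 1*2802 = 8 - 2802 = -2794)
b = -102 (b = 13*(-13 - 1*(-4)) + 15 = 13*(-13 + 4) + 15 = 13*(-9) + 15 = -117 + 15 = -102)
b/471 - 3034/R = -102/471 - 3034/(-2794) = -102*1/471 - 3034*(-1/2794) = -34/157 + 1517/1397 = 190671/219329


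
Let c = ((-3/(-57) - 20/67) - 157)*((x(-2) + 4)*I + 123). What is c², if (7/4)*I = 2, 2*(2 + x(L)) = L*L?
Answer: 88513813279684/219961 ≈ 4.0241e+8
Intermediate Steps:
x(L) = -2 + L²/2 (x(L) = -2 + (L*L)/2 = -2 + L²/2)
I = 8/7 (I = (4/7)*2 = 8/7 ≈ 1.1429)
c = -9408178/469 (c = ((-3/(-57) - 20/67) - 157)*(((-2 + (½)*(-2)²) + 4)*(8/7) + 123) = ((-3*(-1/57) - 20*1/67) - 157)*(((-2 + (½)*4) + 4)*(8/7) + 123) = ((1/19 - 20/67) - 157)*(((-2 + 2) + 4)*(8/7) + 123) = (-313/1273 - 157)*((0 + 4)*(8/7) + 123) = -200174*(4*(8/7) + 123)/1273 = -200174*(32/7 + 123)/1273 = -200174/1273*893/7 = -9408178/469 ≈ -20060.)
c² = (-9408178/469)² = 88513813279684/219961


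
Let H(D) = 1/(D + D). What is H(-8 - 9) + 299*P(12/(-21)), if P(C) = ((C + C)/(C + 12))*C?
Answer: 20297/1190 ≈ 17.056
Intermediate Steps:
H(D) = 1/(2*D)
P(C) = 2*C**2/(12 + C) (P(C) = ((2*C)/(12 + C))*C = (2*C/(12 + C))*C = 2*C**2/(12 + C))
H(-8 - 9) + 299*P(12/(-21)) = 1/(2*(-8 - 9)) + 299*(2*(12/(-21))**2/(12 + 12/(-21))) = (1/2)/(-17) + 299*(2*(12*(-1/21))**2/(12 + 12*(-1/21))) = (1/2)*(-1/17) + 299*(2*(-4/7)**2/(12 - 4/7)) = -1/34 + 299*(2*(16/49)/(80/7)) = -1/34 + 299*(2*(16/49)*(7/80)) = -1/34 + 299*(2/35) = -1/34 + 598/35 = 20297/1190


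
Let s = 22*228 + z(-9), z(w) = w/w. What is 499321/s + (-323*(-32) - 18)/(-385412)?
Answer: 96196269923/966806002 ≈ 99.499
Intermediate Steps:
z(w) = 1
s = 5017 (s = 22*228 + 1 = 5016 + 1 = 5017)
499321/s + (-323*(-32) - 18)/(-385412) = 499321/5017 + (-323*(-32) - 18)/(-385412) = 499321*(1/5017) + (10336 - 18)*(-1/385412) = 499321/5017 + 10318*(-1/385412) = 499321/5017 - 5159/192706 = 96196269923/966806002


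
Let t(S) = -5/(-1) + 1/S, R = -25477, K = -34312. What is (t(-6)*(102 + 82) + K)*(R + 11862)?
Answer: 1365148820/3 ≈ 4.5505e+8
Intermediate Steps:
t(S) = 5 + 1/S (t(S) = -5*(-1) + 1/S = 5 + 1/S)
(t(-6)*(102 + 82) + K)*(R + 11862) = ((5 + 1/(-6))*(102 + 82) - 34312)*(-25477 + 11862) = ((5 - 1/6)*184 - 34312)*(-13615) = ((29/6)*184 - 34312)*(-13615) = (2668/3 - 34312)*(-13615) = -100268/3*(-13615) = 1365148820/3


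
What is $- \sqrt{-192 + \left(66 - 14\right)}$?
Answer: $- 2 i \sqrt{35} \approx - 11.832 i$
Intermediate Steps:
$- \sqrt{-192 + \left(66 - 14\right)} = - \sqrt{-192 + 52} = - \sqrt{-140} = - 2 i \sqrt{35}$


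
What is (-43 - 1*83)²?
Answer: 15876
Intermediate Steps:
(-43 - 1*83)² = (-43 - 83)² = (-126)² = 15876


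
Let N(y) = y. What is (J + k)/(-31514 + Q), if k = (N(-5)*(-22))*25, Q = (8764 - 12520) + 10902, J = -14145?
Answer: 11395/24368 ≈ 0.46762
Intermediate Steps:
Q = 7146 (Q = -3756 + 10902 = 7146)
k = 2750 (k = -5*(-22)*25 = 110*25 = 2750)
(J + k)/(-31514 + Q) = (-14145 + 2750)/(-31514 + 7146) = -11395/(-24368) = -11395*(-1/24368) = 11395/24368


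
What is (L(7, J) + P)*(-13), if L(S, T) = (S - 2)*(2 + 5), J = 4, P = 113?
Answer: -1924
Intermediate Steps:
L(S, T) = -14 + 7*S (L(S, T) = (-2 + S)*7 = -14 + 7*S)
(L(7, J) + P)*(-13) = ((-14 + 7*7) + 113)*(-13) = ((-14 + 49) + 113)*(-13) = (35 + 113)*(-13) = 148*(-13) = -1924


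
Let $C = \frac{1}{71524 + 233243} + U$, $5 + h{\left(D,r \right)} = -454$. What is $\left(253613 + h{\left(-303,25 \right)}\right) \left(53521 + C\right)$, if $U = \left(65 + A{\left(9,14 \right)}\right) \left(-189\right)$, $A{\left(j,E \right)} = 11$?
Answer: $\frac{3021079438518680}{304767} \approx 9.9127 \cdot 10^{9}$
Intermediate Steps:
$U = -14364$ ($U = \left(65 + 11\right) \left(-189\right) = 76 \left(-189\right) = -14364$)
$h{\left(D,r \right)} = -459$ ($h{\left(D,r \right)} = -5 - 454 = -459$)
$C = - \frac{4377673187}{304767}$ ($C = \frac{1}{71524 + 233243} - 14364 = \frac{1}{304767} - 14364 = - \frac{4377673187}{304767} \approx -14364.0$)
$\left(253613 + h{\left(-303,25 \right)}\right) \left(53521 + C\right) = \left(253613 - 459\right) \left(53521 - \frac{4377673187}{304767}\right) = 253154 \cdot \frac{11933761420}{304767} = \frac{3021079438518680}{304767}$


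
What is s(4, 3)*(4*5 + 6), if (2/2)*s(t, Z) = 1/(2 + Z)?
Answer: 26/5 ≈ 5.2000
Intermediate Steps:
s(t, Z) = 1/(2 + Z)
s(4, 3)*(4*5 + 6) = (4*5 + 6)/(2 + 3) = (20 + 6)/5 = (1/5)*26 = 26/5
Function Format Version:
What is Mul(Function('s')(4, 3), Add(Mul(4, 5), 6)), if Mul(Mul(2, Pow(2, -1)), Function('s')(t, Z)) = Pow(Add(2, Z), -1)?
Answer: Rational(26, 5) ≈ 5.2000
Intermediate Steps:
Function('s')(t, Z) = Pow(Add(2, Z), -1)
Mul(Function('s')(4, 3), Add(Mul(4, 5), 6)) = Mul(Pow(Add(2, 3), -1), Add(Mul(4, 5), 6)) = Mul(Pow(5, -1), Add(20, 6)) = Mul(Rational(1, 5), 26) = Rational(26, 5)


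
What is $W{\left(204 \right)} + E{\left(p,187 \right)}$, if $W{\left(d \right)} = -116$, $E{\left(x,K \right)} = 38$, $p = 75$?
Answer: $-78$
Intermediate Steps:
$W{\left(204 \right)} + E{\left(p,187 \right)} = -116 + 38 = -78$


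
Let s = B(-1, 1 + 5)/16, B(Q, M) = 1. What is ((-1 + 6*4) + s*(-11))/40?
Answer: 357/640 ≈ 0.55781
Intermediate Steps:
s = 1/16 ≈ 0.062500
((-1 + 6*4) + s*(-11))/40 = ((-1 + 6*4) + (1/16)*(-11))/40 = ((-1 + 24) - 11/16)*(1/40) = (23 - 11/16)*(1/40) = (357/16)*(1/40) = 357/640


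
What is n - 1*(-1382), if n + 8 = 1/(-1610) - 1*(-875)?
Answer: 3620889/1610 ≈ 2249.0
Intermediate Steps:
n = 1395869/1610 (n = -8 + (1/(-1610) - 1*(-875)) = -8 + (-1/1610 + 875) = -8 + 1408749/1610 = 1395869/1610 ≈ 867.00)
n - 1*(-1382) = 1395869/1610 - 1*(-1382) = 1395869/1610 + 1382 = 3620889/1610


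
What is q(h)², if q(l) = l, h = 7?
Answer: 49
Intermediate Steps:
q(h)² = 7² = 49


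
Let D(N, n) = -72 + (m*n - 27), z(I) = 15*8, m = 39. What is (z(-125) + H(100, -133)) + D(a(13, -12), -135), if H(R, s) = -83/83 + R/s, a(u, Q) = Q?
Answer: -697685/133 ≈ -5245.8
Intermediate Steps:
z(I) = 120
H(R, s) = -1 + R/s (H(R, s) = -83*1/83 + R/s = -1 + R/s)
D(N, n) = -99 + 39*n (D(N, n) = -72 + (39*n - 27) = -72 + (-27 + 39*n) = -99 + 39*n)
(z(-125) + H(100, -133)) + D(a(13, -12), -135) = (120 + (100 - 1*(-133))/(-133)) + (-99 + 39*(-135)) = (120 - (100 + 133)/133) + (-99 - 5265) = (120 - 1/133*233) - 5364 = (120 - 233/133) - 5364 = 15727/133 - 5364 = -697685/133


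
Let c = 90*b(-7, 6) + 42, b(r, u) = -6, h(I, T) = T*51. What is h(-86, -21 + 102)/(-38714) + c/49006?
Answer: -110861679/948609142 ≈ -0.11687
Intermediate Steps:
h(I, T) = 51*T
c = -498 (c = 90*(-6) + 42 = -540 + 42 = -498)
h(-86, -21 + 102)/(-38714) + c/49006 = (51*(-21 + 102))/(-38714) - 498/49006 = (51*81)*(-1/38714) - 498*1/49006 = 4131*(-1/38714) - 249/24503 = -4131/38714 - 249/24503 = -110861679/948609142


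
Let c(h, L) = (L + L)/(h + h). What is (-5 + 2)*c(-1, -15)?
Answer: -45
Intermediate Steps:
c(h, L) = L/h (c(h, L) = (2*L)/((2*h)) = (2*L)*(1/(2*h)) = L/h)
(-5 + 2)*c(-1, -15) = (-5 + 2)*(-15/(-1)) = -(-45)*(-1) = -3*15 = -45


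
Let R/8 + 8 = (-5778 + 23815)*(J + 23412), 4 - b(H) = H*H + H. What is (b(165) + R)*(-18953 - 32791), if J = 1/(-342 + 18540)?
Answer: -530177982781023808/3033 ≈ -1.7480e+14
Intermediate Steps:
J = 1/18198 ≈ 5.4951e-5
b(H) = 4 - H - H² (b(H) = 4 - (H*H + H) = 4 - (H² + H) = 4 - (H + H²) = 4 + (-H - H²) = 4 - H - H²)
R = 30738768595060/9099 (R = -64 + 8*((-5778 + 23815)*(1/18198 + 23412)) = -64 + 8*(18037*(426051577/18198)) = -64 + 8*(7684692294349/18198) = -64 + 30738769177396/9099 = 30738768595060/9099 ≈ 3.3783e+9)
(b(165) + R)*(-18953 - 32791) = ((4 - 1*165 - 1*165²) + 30738768595060/9099)*(-18953 - 32791) = ((4 - 165 - 1*27225) + 30738768595060/9099)*(-51744) = ((4 - 165 - 27225) + 30738768595060/9099)*(-51744) = (-27386 + 30738768595060/9099)*(-51744) = (30738519409846/9099)*(-51744) = -530177982781023808/3033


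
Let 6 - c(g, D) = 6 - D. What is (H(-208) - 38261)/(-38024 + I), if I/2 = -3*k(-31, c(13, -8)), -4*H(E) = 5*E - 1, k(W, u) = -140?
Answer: 152003/148736 ≈ 1.0220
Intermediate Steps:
c(g, D) = D (c(g, D) = 6 - (6 - D) = 6 + (-6 + D) = D)
H(E) = ¼ - 5*E/4 (H(E) = -(5*E - 1)/4 = -(-1 + 5*E)/4 = ¼ - 5*E/4)
I = 840 (I = 2*(-3*(-140)) = 2*420 = 840)
(H(-208) - 38261)/(-38024 + I) = ((¼ - 5/4*(-208)) - 38261)/(-38024 + 840) = ((¼ + 260) - 38261)/(-37184) = (1041/4 - 38261)*(-1/37184) = -152003/4*(-1/37184) = 152003/148736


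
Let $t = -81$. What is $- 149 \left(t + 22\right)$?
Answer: $8791$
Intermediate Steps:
$- 149 \left(t + 22\right) = - 149 \left(-81 + 22\right) = \left(-149\right) \left(-59\right) = 8791$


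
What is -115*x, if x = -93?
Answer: 10695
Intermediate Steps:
-115*x = -115*(-93) = 10695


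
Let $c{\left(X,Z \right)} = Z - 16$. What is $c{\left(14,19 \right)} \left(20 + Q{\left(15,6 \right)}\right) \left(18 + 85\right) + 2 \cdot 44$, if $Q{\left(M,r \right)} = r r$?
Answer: $17392$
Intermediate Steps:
$Q{\left(M,r \right)} = r^{2}$
$c{\left(X,Z \right)} = -16 + Z$
$c{\left(14,19 \right)} \left(20 + Q{\left(15,6 \right)}\right) \left(18 + 85\right) + 2 \cdot 44 = \left(-16 + 19\right) \left(20 + 6^{2}\right) \left(18 + 85\right) + 2 \cdot 44 = 3 \left(20 + 36\right) 103 + 88 = 3 \cdot 56 \cdot 103 + 88 = 3 \cdot 5768 + 88 = 17304 + 88 = 17392$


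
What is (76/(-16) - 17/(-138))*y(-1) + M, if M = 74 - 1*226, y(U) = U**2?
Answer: -43229/276 ≈ -156.63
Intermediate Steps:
M = -152 (M = 74 - 226 = -152)
(76/(-16) - 17/(-138))*y(-1) + M = (76/(-16) - 17/(-138))*(-1)**2 - 152 = (76*(-1/16) - 17*(-1/138))*1 - 152 = (-19/4 + 17/138)*1 - 152 = -1277/276*1 - 152 = -1277/276 - 152 = -43229/276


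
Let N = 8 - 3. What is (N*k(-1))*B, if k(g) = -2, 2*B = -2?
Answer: 10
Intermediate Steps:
B = -1 (B = (½)*(-2) = -1)
N = 5
(N*k(-1))*B = (5*(-2))*(-1) = -10*(-1) = 10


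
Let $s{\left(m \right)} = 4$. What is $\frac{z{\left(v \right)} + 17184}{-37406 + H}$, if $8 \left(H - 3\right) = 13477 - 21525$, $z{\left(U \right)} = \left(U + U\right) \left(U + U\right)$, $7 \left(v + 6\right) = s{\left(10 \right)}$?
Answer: $- \frac{847792}{1882041} \approx -0.45046$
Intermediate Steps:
$v = - \frac{38}{7}$ ($v = -6 + \frac{1}{7} \cdot 4 = -6 + \frac{4}{7} = - \frac{38}{7} \approx -5.4286$)
$z{\left(U \right)} = 4 U^{2}$ ($z{\left(U \right)} = 2 U 2 U = 4 U^{2}$)
$H = -1003$ ($H = 3 + \frac{13477 - 21525}{8} = 3 + \frac{1}{8} \left(-8048\right) = 3 - 1006 = -1003$)
$\frac{z{\left(v \right)} + 17184}{-37406 + H} = \frac{4 \left(- \frac{38}{7}\right)^{2} + 17184}{-37406 - 1003} = \frac{4 \cdot \frac{1444}{49} + 17184}{-38409} = \left(\frac{5776}{49} + 17184\right) \left(- \frac{1}{38409}\right) = \frac{847792}{49} \left(- \frac{1}{38409}\right) = - \frac{847792}{1882041}$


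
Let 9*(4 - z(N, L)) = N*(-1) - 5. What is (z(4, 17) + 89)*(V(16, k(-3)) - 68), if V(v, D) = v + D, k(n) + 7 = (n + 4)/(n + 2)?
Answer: -5640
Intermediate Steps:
z(N, L) = 41/9 + N/9 (z(N, L) = 4 - (N*(-1) - 5)/9 = 4 - (-N - 5)/9 = 4 - (-5 - N)/9 = 4 + (5/9 + N/9) = 41/9 + N/9)
k(n) = -7 + (4 + n)/(2 + n) (k(n) = -7 + (n + 4)/(n + 2) = -7 + (4 + n)/(2 + n))
V(v, D) = D + v
(z(4, 17) + 89)*(V(16, k(-3)) - 68) = ((41/9 + (1/9)*4) + 89)*((2*(-5 - 3*(-3))/(2 - 3) + 16) - 68) = ((41/9 + 4/9) + 89)*((2*(-5 + 9)/(-1) + 16) - 68) = (5 + 89)*((2*(-1)*4 + 16) - 68) = 94*((-8 + 16) - 68) = 94*(8 - 68) = 94*(-60) = -5640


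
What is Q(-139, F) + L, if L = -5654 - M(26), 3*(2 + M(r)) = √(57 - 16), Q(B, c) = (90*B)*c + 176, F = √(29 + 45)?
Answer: -5476 - 12510*√74 - √41/3 ≈ -1.1309e+5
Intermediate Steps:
F = √74 ≈ 8.6023
Q(B, c) = 176 + 90*B*c (Q(B, c) = 90*B*c + 176 = 176 + 90*B*c)
M(r) = -2 + √41/3 (M(r) = -2 + √(57 - 16)/3 = -2 + √41/3)
L = -5652 - √41/3 (L = -5654 - (-2 + √41/3) = -5654 + (2 - √41/3) = -5652 - √41/3 ≈ -5654.1)
Q(-139, F) + L = (176 + 90*(-139)*√74) + (-5652 - √41/3) = (176 - 12510*√74) + (-5652 - √41/3) = -5476 - 12510*√74 - √41/3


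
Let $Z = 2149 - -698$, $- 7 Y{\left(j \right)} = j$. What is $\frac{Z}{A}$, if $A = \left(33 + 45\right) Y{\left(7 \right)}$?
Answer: $- \frac{73}{2} \approx -36.5$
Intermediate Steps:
$Y{\left(j \right)} = - \frac{j}{7}$
$Z = 2847$ ($Z = 2149 + \left(-1771 + 2469\right) = 2149 + 698 = 2847$)
$A = -78$ ($A = \left(33 + 45\right) \left(\left(- \frac{1}{7}\right) 7\right) = 78 \left(-1\right) = -78$)
$\frac{Z}{A} = \frac{2847}{-78} = 2847 \left(- \frac{1}{78}\right) = - \frac{73}{2}$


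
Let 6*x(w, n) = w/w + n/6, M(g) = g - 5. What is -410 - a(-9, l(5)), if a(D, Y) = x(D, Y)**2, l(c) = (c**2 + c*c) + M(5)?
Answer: -33406/81 ≈ -412.42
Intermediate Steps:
M(g) = -5 + g
x(w, n) = 1/6 + n/36 (x(w, n) = (w/w + n/6)/6 = (1 + n*(1/6))/6 = (1 + n/6)/6 = 1/6 + n/36)
l(c) = 2*c**2 (l(c) = (c**2 + c*c) + (-5 + 5) = (c**2 + c**2) + 0 = 2*c**2 + 0 = 2*c**2)
a(D, Y) = (1/6 + Y/36)**2
-410 - a(-9, l(5)) = -410 - (6 + 2*5**2)**2/1296 = -410 - (6 + 2*25)**2/1296 = -410 - (6 + 50)**2/1296 = -410 - 56**2/1296 = -410 - 3136/1296 = -410 - 1*196/81 = -410 - 196/81 = -33406/81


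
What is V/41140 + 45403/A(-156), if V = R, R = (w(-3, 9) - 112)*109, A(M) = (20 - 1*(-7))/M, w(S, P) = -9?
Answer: -802726021/3060 ≈ -2.6233e+5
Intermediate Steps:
A(M) = 27/M (A(M) = (20 + 7)/M = 27/M)
R = -13189 (R = (-9 - 112)*109 = -121*109 = -13189)
V = -13189
V/41140 + 45403/A(-156) = -13189/41140 + 45403/((27/(-156))) = -13189*1/41140 + 45403/((27*(-1/156))) = -109/340 + 45403/(-9/52) = -109/340 + 45403*(-52/9) = -109/340 - 2360956/9 = -802726021/3060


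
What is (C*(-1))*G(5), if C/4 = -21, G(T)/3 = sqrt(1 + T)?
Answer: 252*sqrt(6) ≈ 617.27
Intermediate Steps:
G(T) = 3*sqrt(1 + T)
C = -84 (C = 4*(-21) = -84)
(C*(-1))*G(5) = (-84*(-1))*(3*sqrt(1 + 5)) = 84*(3*sqrt(6)) = 252*sqrt(6)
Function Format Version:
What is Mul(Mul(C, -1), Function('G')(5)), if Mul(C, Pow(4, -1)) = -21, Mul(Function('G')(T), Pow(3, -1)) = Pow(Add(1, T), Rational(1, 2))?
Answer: Mul(252, Pow(6, Rational(1, 2))) ≈ 617.27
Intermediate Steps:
Function('G')(T) = Mul(3, Pow(Add(1, T), Rational(1, 2)))
C = -84 (C = Mul(4, -21) = -84)
Mul(Mul(C, -1), Function('G')(5)) = Mul(Mul(-84, -1), Mul(3, Pow(Add(1, 5), Rational(1, 2)))) = Mul(84, Mul(3, Pow(6, Rational(1, 2)))) = Mul(252, Pow(6, Rational(1, 2)))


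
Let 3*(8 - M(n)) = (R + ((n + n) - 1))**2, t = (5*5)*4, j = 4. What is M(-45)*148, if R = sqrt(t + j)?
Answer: -412476 + 53872*sqrt(26)/3 ≈ -3.2091e+5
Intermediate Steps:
t = 100 (t = 25*4 = 100)
R = 2*sqrt(26) (R = sqrt(100 + 4) = sqrt(104) = 2*sqrt(26) ≈ 10.198)
M(n) = 8 - (-1 + 2*n + 2*sqrt(26))**2/3 (M(n) = 8 - (2*sqrt(26) + ((n + n) - 1))**2/3 = 8 - (2*sqrt(26) + (2*n - 1))**2/3 = 8 - (2*sqrt(26) + (-1 + 2*n))**2/3 = 8 - (-1 + 2*n + 2*sqrt(26))**2/3)
M(-45)*148 = (8 - (-1 + 2*(-45) + 2*sqrt(26))**2/3)*148 = (8 - (-1 - 90 + 2*sqrt(26))**2/3)*148 = (8 - (-91 + 2*sqrt(26))**2/3)*148 = 1184 - 148*(-91 + 2*sqrt(26))**2/3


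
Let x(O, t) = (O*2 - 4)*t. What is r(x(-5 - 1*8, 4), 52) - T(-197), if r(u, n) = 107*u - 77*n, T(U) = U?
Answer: -16647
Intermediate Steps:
x(O, t) = t*(-4 + 2*O) (x(O, t) = (2*O - 4)*t = (-4 + 2*O)*t = t*(-4 + 2*O))
r(u, n) = -77*n + 107*u
r(x(-5 - 1*8, 4), 52) - T(-197) = (-77*52 + 107*(2*4*(-2 + (-5 - 1*8)))) - 1*(-197) = (-4004 + 107*(2*4*(-2 + (-5 - 8)))) + 197 = (-4004 + 107*(2*4*(-2 - 13))) + 197 = (-4004 + 107*(2*4*(-15))) + 197 = (-4004 + 107*(-120)) + 197 = (-4004 - 12840) + 197 = -16844 + 197 = -16647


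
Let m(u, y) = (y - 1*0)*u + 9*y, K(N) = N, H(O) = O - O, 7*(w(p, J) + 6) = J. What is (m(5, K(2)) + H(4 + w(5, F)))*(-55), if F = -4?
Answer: -1540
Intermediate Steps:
w(p, J) = -6 + J/7
H(O) = 0
m(u, y) = 9*y + u*y (m(u, y) = (y + 0)*u + 9*y = y*u + 9*y = u*y + 9*y = 9*y + u*y)
(m(5, K(2)) + H(4 + w(5, F)))*(-55) = (2*(9 + 5) + 0)*(-55) = (2*14 + 0)*(-55) = (28 + 0)*(-55) = 28*(-55) = -1540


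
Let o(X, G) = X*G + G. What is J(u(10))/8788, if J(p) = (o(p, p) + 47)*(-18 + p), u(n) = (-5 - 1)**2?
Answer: 12411/4394 ≈ 2.8245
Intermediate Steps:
o(X, G) = G + G*X (o(X, G) = G*X + G = G + G*X)
u(n) = 36 (u(n) = (-6)**2 = 36)
J(p) = (-18 + p)*(47 + p*(1 + p)) (J(p) = (p*(1 + p) + 47)*(-18 + p) = (47 + p*(1 + p))*(-18 + p) = (-18 + p)*(47 + p*(1 + p)))
J(u(10))/8788 = (-846 + 36**3 - 17*36**2 + 29*36)/8788 = (-846 + 46656 - 17*1296 + 1044)*(1/8788) = (-846 + 46656 - 22032 + 1044)*(1/8788) = 24822*(1/8788) = 12411/4394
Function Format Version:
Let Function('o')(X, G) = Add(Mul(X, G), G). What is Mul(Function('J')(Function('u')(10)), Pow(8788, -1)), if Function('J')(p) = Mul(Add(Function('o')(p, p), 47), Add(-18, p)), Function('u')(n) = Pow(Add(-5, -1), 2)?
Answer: Rational(12411, 4394) ≈ 2.8245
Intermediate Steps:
Function('o')(X, G) = Add(G, Mul(G, X)) (Function('o')(X, G) = Add(Mul(G, X), G) = Add(G, Mul(G, X)))
Function('u')(n) = 36 (Function('u')(n) = Pow(-6, 2) = 36)
Function('J')(p) = Mul(Add(-18, p), Add(47, Mul(p, Add(1, p)))) (Function('J')(p) = Mul(Add(Mul(p, Add(1, p)), 47), Add(-18, p)) = Mul(Add(47, Mul(p, Add(1, p))), Add(-18, p)) = Mul(Add(-18, p), Add(47, Mul(p, Add(1, p)))))
Mul(Function('J')(Function('u')(10)), Pow(8788, -1)) = Mul(Add(-846, Pow(36, 3), Mul(-17, Pow(36, 2)), Mul(29, 36)), Pow(8788, -1)) = Mul(Add(-846, 46656, Mul(-17, 1296), 1044), Rational(1, 8788)) = Mul(Add(-846, 46656, -22032, 1044), Rational(1, 8788)) = Mul(24822, Rational(1, 8788)) = Rational(12411, 4394)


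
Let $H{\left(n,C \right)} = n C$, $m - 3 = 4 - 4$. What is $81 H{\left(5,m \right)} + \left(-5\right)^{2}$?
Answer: $1240$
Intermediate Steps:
$m = 3$ ($m = 3 + \left(4 - 4\right) = 3 + 0 = 3$)
$H{\left(n,C \right)} = C n$
$81 H{\left(5,m \right)} + \left(-5\right)^{2} = 81 \cdot 3 \cdot 5 + \left(-5\right)^{2} = 81 \cdot 15 + 25 = 1215 + 25 = 1240$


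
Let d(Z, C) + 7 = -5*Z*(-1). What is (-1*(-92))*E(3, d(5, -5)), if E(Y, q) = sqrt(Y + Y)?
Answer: 92*sqrt(6) ≈ 225.35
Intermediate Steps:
d(Z, C) = -7 + 5*Z (d(Z, C) = -7 - 5*Z*(-1) = -7 + 5*Z)
E(Y, q) = sqrt(2)*sqrt(Y) (E(Y, q) = sqrt(2*Y) = sqrt(2)*sqrt(Y))
(-1*(-92))*E(3, d(5, -5)) = (-1*(-92))*(sqrt(2)*sqrt(3)) = 92*sqrt(6)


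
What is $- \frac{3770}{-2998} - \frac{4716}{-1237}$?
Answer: $\frac{9401029}{1854263} \approx 5.07$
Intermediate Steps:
$- \frac{3770}{-2998} - \frac{4716}{-1237} = \left(-3770\right) \left(- \frac{1}{2998}\right) - - \frac{4716}{1237} = \frac{1885}{1499} + \frac{4716}{1237} = \frac{9401029}{1854263}$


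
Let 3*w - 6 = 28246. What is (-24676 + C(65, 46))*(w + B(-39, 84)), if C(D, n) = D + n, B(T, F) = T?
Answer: -691136275/3 ≈ -2.3038e+8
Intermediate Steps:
w = 28252/3 (w = 2 + (⅓)*28246 = 2 + 28246/3 = 28252/3 ≈ 9417.3)
(-24676 + C(65, 46))*(w + B(-39, 84)) = (-24676 + (65 + 46))*(28252/3 - 39) = (-24676 + 111)*(28135/3) = -24565*28135/3 = -691136275/3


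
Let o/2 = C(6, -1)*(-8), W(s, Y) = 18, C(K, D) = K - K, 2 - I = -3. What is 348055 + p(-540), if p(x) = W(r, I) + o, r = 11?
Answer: 348073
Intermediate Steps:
I = 5 (I = 2 - 1*(-3) = 2 + 3 = 5)
C(K, D) = 0
o = 0 (o = 2*(0*(-8)) = 2*0 = 0)
p(x) = 18 (p(x) = 18 + 0 = 18)
348055 + p(-540) = 348055 + 18 = 348073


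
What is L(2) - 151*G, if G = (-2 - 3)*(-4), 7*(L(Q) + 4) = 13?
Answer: -21155/7 ≈ -3022.1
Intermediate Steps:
L(Q) = -15/7 (L(Q) = -4 + (⅐)*13 = -4 + 13/7 = -15/7)
G = 20 (G = -5*(-4) = 20)
L(2) - 151*G = -15/7 - 151*20 = -15/7 - 3020 = -21155/7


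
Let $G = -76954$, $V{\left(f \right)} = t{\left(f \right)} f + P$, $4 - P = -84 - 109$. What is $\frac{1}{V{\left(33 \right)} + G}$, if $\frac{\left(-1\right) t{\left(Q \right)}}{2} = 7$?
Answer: $- \frac{1}{77219} \approx -1.295 \cdot 10^{-5}$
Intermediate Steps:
$t{\left(Q \right)} = -14$ ($t{\left(Q \right)} = \left(-2\right) 7 = -14$)
$P = 197$ ($P = 4 - \left(-84 - 109\right) = 4 - -193 = 4 + 193 = 197$)
$V{\left(f \right)} = 197 - 14 f$ ($V{\left(f \right)} = - 14 f + 197 = 197 - 14 f$)
$\frac{1}{V{\left(33 \right)} + G} = \frac{1}{\left(197 - 462\right) - 76954} = \frac{1}{-265 - 76954} = \frac{1}{-77219} = - \frac{1}{77219}$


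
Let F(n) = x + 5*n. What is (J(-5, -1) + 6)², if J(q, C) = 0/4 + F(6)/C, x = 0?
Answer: 576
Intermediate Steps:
F(n) = 5*n (F(n) = 0 + 5*n = 5*n)
J(q, C) = 30/C (J(q, C) = 0/4 + (5*6)/C = 0*(¼) + 30/C = 0 + 30/C = 30/C)
(J(-5, -1) + 6)² = (30/(-1) + 6)² = (30*(-1) + 6)² = (-30 + 6)² = (-24)² = 576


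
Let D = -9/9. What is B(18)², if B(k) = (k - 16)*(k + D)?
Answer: 1156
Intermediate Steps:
D = -1 (D = -9*⅑ = -1)
B(k) = (-1 + k)*(-16 + k) (B(k) = (k - 16)*(k - 1) = (-16 + k)*(-1 + k) = (-1 + k)*(-16 + k))
B(18)² = (16 + 18² - 17*18)² = (16 + 324 - 306)² = 34² = 1156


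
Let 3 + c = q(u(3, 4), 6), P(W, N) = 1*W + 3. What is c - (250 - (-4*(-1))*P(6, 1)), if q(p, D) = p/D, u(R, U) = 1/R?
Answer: -3905/18 ≈ -216.94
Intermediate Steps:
P(W, N) = 3 + W (P(W, N) = W + 3 = 3 + W)
c = -53/18 (c = -3 + 1/(3*6) = -3 + (⅓)*(⅙) = -3 + 1/18 = -53/18 ≈ -2.9444)
c - (250 - (-4*(-1))*P(6, 1)) = -53/18 - (250 - (-4*(-1))*(3 + 6)) = -53/18 - (250 - 4*9) = -53/18 - (250 - 1*36) = -53/18 - (250 - 36) = -53/18 - 1*214 = -53/18 - 214 = -3905/18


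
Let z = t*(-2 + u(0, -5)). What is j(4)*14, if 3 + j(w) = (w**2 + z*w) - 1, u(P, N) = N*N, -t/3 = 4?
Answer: -15288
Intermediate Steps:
t = -12 (t = -3*4 = -12)
u(P, N) = N**2
z = -276 (z = -12*(-2 + (-5)**2) = -12*(-2 + 25) = -12*23 = -276)
j(w) = -4 + w**2 - 276*w (j(w) = -3 + ((w**2 - 276*w) - 1) = -3 + (-1 + w**2 - 276*w) = -4 + w**2 - 276*w)
j(4)*14 = (-4 + 4**2 - 276*4)*14 = (-4 + 16 - 1104)*14 = -1092*14 = -15288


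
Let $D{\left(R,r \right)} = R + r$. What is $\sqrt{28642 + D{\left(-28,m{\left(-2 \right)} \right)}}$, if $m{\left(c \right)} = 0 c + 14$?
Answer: $2 \sqrt{7157} \approx 169.2$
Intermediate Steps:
$m{\left(c \right)} = 14$ ($m{\left(c \right)} = 0 + 14 = 14$)
$\sqrt{28642 + D{\left(-28,m{\left(-2 \right)} \right)}} = \sqrt{28642 + \left(-28 + 14\right)} = \sqrt{28642 - 14} = \sqrt{28628} = 2 \sqrt{7157}$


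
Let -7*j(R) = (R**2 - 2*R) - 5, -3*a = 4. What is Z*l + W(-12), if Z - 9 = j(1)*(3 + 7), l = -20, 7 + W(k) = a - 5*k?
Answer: -6295/21 ≈ -299.76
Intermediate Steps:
a = -4/3 (a = -1/3*4 = -4/3 ≈ -1.3333)
W(k) = -25/3 - 5*k (W(k) = -7 + (-4/3 - 5*k) = -25/3 - 5*k)
j(R) = 5/7 - R**2/7 + 2*R/7 (j(R) = -((R**2 - 2*R) - 5)/7 = -(-5 + R**2 - 2*R)/7 = 5/7 - R**2/7 + 2*R/7)
Z = 123/7 (Z = 9 + (5/7 - 1/7*1**2 + (2/7)*1)*(3 + 7) = 9 + (5/7 - 1/7*1 + 2/7)*10 = 9 + (5/7 - 1/7 + 2/7)*10 = 9 + (6/7)*10 = 9 + 60/7 = 123/7 ≈ 17.571)
Z*l + W(-12) = (123/7)*(-20) + (-25/3 - 5*(-12)) = -2460/7 + (-25/3 + 60) = -2460/7 + 155/3 = -6295/21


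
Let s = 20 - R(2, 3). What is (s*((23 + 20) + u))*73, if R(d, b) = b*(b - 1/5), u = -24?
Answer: 80446/5 ≈ 16089.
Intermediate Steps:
R(d, b) = b*(-⅕ + b) (R(d, b) = b*(b - 1*⅕) = b*(b - ⅕) = b*(-⅕ + b))
s = 58/5 (s = 20 - 3*(-⅕ + 3) = 20 - 3*14/5 = 20 - 1*42/5 = 20 - 42/5 = 58/5 ≈ 11.600)
(s*((23 + 20) + u))*73 = (58*((23 + 20) - 24)/5)*73 = (58*(43 - 24)/5)*73 = ((58/5)*19)*73 = (1102/5)*73 = 80446/5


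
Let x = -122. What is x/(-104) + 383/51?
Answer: 23027/2652 ≈ 8.6829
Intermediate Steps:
x/(-104) + 383/51 = -122/(-104) + 383/51 = -122*(-1/104) + 383*(1/51) = 61/52 + 383/51 = 23027/2652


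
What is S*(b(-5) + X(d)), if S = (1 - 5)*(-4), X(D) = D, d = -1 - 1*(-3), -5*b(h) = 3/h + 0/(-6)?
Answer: 848/25 ≈ 33.920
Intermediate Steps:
b(h) = -3/(5*h) (b(h) = -(3/h + 0/(-6))/5 = -(3/h + 0*(-⅙))/5 = -(3/h + 0)/5 = -3/(5*h))
d = 2 (d = -1 + 3 = 2)
S = 16 (S = -4*(-4) = 16)
S*(b(-5) + X(d)) = 16*(-⅗/(-5) + 2) = 16*(-⅗*(-⅕) + 2) = 16*(3/25 + 2) = 16*(53/25) = 848/25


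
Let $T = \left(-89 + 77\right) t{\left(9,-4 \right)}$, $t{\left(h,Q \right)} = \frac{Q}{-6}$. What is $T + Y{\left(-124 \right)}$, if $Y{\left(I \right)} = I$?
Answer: $-132$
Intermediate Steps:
$t{\left(h,Q \right)} = - \frac{Q}{6}$ ($t{\left(h,Q \right)} = Q \left(- \frac{1}{6}\right) = - \frac{Q}{6}$)
$T = -8$ ($T = \left(-89 + 77\right) \left(\left(- \frac{1}{6}\right) \left(-4\right)\right) = \left(-12\right) \frac{2}{3} = -8$)
$T + Y{\left(-124 \right)} = -8 - 124 = -132$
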